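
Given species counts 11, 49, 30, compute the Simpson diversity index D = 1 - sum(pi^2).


Total N = 11 + 49 + 30 = 90
Per-species terms:
  p = 11/90 = 0.122222; p^2 = 0.122222^2 = 0.014938
  p = 49/90 = 0.544444; p^2 = 0.544444^2 = 0.296419
  p = 30/90 = 0.333333; p^2 = 0.333333^2 = 0.111111
sum(p^2) = 0.014938 + 0.296419 + 0.111111 = 0.422468
D = 1 - 0.422468 = 0.577532 ≈ 0.5775

0.5775


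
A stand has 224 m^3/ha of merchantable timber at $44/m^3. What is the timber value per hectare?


Value = 224 * 44 = $9856/ha

$9856/ha


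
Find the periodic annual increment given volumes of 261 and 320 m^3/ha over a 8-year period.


PAI = (V2 - V1) / period = (320 - 261) / 8 = 59 / 8 = 7.3750 ≈ 7.38 m^3/ha/yr

7.38 m^3/ha/yr


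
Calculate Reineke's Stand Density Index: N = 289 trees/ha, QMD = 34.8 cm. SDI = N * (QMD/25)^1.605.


QMD/25 = 34.8/25 = 1.392
(1.392)^1.605 = exp(1.605 * ln(1.392)) = exp(1.605 * 0.330742) = exp(0.530841) = 1.70036
SDI = 289 * 1.70036 = 491.404 ≈ 491

491


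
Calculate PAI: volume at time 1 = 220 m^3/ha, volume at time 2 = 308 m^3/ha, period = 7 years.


PAI = (V2 - V1) / period = (308 - 220) / 7 = 88 / 7 = 12.5714 ≈ 12.57 m^3/ha/yr

12.57 m^3/ha/yr


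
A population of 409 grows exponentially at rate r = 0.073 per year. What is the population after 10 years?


r*t = 0.073 * 10 = 0.73
exp(0.73) = 2.07508
N = 409 * 2.07508 = 848.708 ≈ 849

849


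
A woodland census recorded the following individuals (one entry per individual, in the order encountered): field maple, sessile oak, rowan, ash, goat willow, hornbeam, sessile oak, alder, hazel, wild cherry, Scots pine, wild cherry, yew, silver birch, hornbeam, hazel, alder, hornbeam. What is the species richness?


Total individuals logged = 18
Distinct species (count of individuals): field maple (1), sessile oak (2), rowan (1), ash (1), goat willow (1), hornbeam (3), alder (2), hazel (2), wild cherry (2), Scots pine (1), yew (1), silver birch (1)
Species richness = number of distinct species = 12

12


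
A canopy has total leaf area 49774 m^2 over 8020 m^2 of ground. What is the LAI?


LAI = 49774 / 8020 = 6.2062 ≈ 6.21

6.21


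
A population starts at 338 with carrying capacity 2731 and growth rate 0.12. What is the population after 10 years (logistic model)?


(K - N0)/N0 = (2731 - 338)/338 = 2393/338 = 7.07988
r*t = 0.12 * 10 = 1.2; exp(-1.2) = 0.301194
7.07988 * 0.301194 = 2.13242
1 + 2.13242 = 3.13242
N = 2731 / 3.13242 = 871.850 ≈ 872

872


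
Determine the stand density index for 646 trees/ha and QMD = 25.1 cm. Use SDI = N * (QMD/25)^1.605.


QMD/25 = 25.1/25 = 1.004
(1.004)^1.605 = exp(1.605 * ln(1.004)) = exp(1.605 * 0.00399202) = exp(0.00640719) = 1.00643
SDI = 646 * 1.00643 = 650.154 ≈ 650

650


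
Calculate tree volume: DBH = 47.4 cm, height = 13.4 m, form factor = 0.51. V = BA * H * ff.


(D/200)^2 = (47.4/200)^2 = 0.237^2 = 0.056169
BA = 3.141593 * 0.056169 = 0.176460 m^2
V = 0.176460 * 13.4 * 0.51 = 1.20593 ≈ 1.206 m^3

1.206 m^3


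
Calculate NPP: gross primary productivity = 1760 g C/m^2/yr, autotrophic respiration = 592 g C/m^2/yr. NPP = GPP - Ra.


NPP = GPP - Ra = 1760 - 592 = 1168 g C/m^2/yr

1168 g C/m^2/yr


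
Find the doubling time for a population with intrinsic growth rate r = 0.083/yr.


td = ln(2) / 0.083 = 0.693147 / 0.083 = 8.35117 ≈ 8.4 years

8.4 years


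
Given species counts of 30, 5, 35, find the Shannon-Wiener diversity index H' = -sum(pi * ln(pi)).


Total N = 30 + 5 + 35 = 70
Per-species terms:
  p = 30/70 = 0.428571; ln(p) = -0.847299; p*ln(p) = 0.428571 * (-0.847299) = -0.363128
  p = 5/70 = 0.071429; ln(p) = -2.639051; p*ln(p) = 0.071429 * (-2.639051) = -0.188505
  p = 35/70 = 0.500000; ln(p) = -0.693147; p*ln(p) = 0.500000 * (-0.693147) = -0.346574
sum(p*ln(p)) = (-0.363128) + (-0.188505) + (-0.346574) = -0.898207
H' = -(-0.898207) = 0.898207 ≈ 0.8982

0.8982


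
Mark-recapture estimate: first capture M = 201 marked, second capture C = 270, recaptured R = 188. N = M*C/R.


N = M * C / R = 201 * 270 / 188 = 54270 / 188 = 288.67 ≈ 289

289 individuals


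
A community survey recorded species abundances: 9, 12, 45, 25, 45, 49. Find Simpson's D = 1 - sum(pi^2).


Total N = 9 + 12 + 45 + 25 + 45 + 49 = 185
Per-species terms:
  p = 9/185 = 0.048649; p^2 = 0.048649^2 = 0.002367
  p = 12/185 = 0.064865; p^2 = 0.064865^2 = 0.004207
  p = 45/185 = 0.243243; p^2 = 0.243243^2 = 0.059167
  p = 25/185 = 0.135135; p^2 = 0.135135^2 = 0.018261
  p = 45/185 = 0.243243; p^2 = 0.243243^2 = 0.059167
  p = 49/185 = 0.264865; p^2 = 0.264865^2 = 0.070153
sum(p^2) = 0.002367 + 0.004207 + 0.059167 + 0.018261 + 0.059167 + 0.070153 = 0.213322
D = 1 - 0.213322 = 0.786678 ≈ 0.7867

0.7867


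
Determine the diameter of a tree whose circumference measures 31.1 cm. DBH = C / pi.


DBH = C / pi = 31.1 / 3.141593 = 9.89944 ≈ 9.90 cm

9.90 cm


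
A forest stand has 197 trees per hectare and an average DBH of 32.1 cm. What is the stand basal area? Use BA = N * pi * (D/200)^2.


(D/200)^2 = (32.1/200)^2 = 0.1605^2 = 0.02576025
Individual BA = 3.141593 * 0.02576025 = 0.0809282 m^2
Stand BA = 197 * 0.0809282 = 15.9429 ≈ 15.94 m^2/ha

15.94 m^2/ha


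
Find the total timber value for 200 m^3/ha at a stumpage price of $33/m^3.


Value = 200 * 33 = $6600/ha

$6600/ha


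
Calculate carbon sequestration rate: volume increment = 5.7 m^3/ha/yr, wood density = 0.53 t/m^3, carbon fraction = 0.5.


C = 5.7 * 0.53 * 0.5 = 1.5105 ≈ 1.51 t C/ha/yr

1.51 t C/ha/yr


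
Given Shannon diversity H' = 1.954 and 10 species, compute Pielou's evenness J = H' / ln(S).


ln(10) = 2.30259
J = H' / ln(S) = 1.954 / 2.30259 = 0.848610 ≈ 0.8486

0.8486


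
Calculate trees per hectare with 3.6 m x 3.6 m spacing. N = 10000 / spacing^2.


N = 10000 / 3.6^2 = 10000 / 12.96 = 771.605 ≈ 772 trees/ha

772 trees/ha


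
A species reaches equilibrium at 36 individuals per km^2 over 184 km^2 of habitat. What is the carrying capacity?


K = 36 * 184 = 6624 individuals

6624 individuals


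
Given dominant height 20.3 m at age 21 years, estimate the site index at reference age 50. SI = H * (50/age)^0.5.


50/21 = 2.38095
(2.38095)^0.5 = 1.54303
SI = 20.3 * 1.54303 = 31.3235 ≈ 31.3 m

31.3 m


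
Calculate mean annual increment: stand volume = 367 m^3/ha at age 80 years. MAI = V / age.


MAI = 367 / 80 = 4.5875 ≈ 4.59 m^3/ha/yr

4.59 m^3/ha/yr


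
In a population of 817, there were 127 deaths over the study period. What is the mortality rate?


Mortality rate = 127 / 817 = 0.155447 ≈ 0.1554

0.1554


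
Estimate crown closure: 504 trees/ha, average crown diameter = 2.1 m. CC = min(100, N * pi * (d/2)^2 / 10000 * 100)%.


(d/2)^2 = (2.1/2)^2 = 1.05^2 = 1.1025
Crown area = 3.141593 * 1.1025 = 3.46361 m^2
N * area / 10000 * 100 = 504 * 3.46361 / 10000 * 100 = 17.4566
CC = min(100, 17.4566) = 17.4566 ≈ 17.5%

17.5%


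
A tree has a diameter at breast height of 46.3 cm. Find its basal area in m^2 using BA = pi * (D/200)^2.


D/200 = 46.3/200 = 0.2315 m
(D/200)^2 = 0.2315^2 = 0.05359225
BA = 3.141593 * 0.05359225 = 0.168365 ≈ 0.1684 m^2

0.1684 m^2


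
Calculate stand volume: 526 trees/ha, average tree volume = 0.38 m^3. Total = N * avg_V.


V_stand = 526 * 0.38 = 199.88 ≈ 199.9 m^3/ha

199.9 m^3/ha


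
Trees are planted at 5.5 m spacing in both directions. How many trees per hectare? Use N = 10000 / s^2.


N = 10000 / 5.5^2 = 10000 / 30.25 = 330.579 ≈ 331 trees/ha

331 trees/ha


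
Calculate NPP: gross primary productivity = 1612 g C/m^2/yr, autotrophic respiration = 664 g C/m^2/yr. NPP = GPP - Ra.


NPP = GPP - Ra = 1612 - 664 = 948 g C/m^2/yr

948 g C/m^2/yr


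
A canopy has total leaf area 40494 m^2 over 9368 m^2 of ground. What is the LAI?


LAI = 40494 / 9368 = 4.3226 ≈ 4.32

4.32


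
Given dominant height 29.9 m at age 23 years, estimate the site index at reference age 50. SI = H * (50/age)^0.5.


50/23 = 2.17391
(2.17391)^0.5 = 1.47442
SI = 29.9 * 1.47442 = 44.0852 ≈ 44.1 m

44.1 m


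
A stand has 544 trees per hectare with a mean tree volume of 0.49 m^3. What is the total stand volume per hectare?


V_stand = 544 * 0.49 = 266.56 ≈ 266.6 m^3/ha

266.6 m^3/ha


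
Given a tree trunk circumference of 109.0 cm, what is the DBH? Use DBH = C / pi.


DBH = C / pi = 109.0 / 3.141593 = 34.6958 ≈ 34.70 cm

34.70 cm


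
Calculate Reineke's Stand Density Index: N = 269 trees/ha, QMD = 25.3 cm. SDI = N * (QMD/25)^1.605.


QMD/25 = 25.3/25 = 1.012
(1.012)^1.605 = exp(1.605 * ln(1.012)) = exp(1.605 * 0.0119286) = exp(0.0191454) = 1.01933
SDI = 269 * 1.01933 = 274.200 ≈ 274

274


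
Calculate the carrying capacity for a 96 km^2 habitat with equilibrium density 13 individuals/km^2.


K = 13 * 96 = 1248 individuals

1248 individuals


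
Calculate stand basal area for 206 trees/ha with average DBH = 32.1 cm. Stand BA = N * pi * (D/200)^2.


(D/200)^2 = (32.1/200)^2 = 0.1605^2 = 0.02576025
Individual BA = 3.141593 * 0.02576025 = 0.0809282 m^2
Stand BA = 206 * 0.0809282 = 16.6712 ≈ 16.67 m^2/ha

16.67 m^2/ha


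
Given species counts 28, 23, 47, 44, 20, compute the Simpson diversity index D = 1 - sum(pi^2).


Total N = 28 + 23 + 47 + 44 + 20 = 162
Per-species terms:
  p = 28/162 = 0.172840; p^2 = 0.172840^2 = 0.029874
  p = 23/162 = 0.141975; p^2 = 0.141975^2 = 0.020157
  p = 47/162 = 0.290123; p^2 = 0.290123^2 = 0.084171
  p = 44/162 = 0.271605; p^2 = 0.271605^2 = 0.073769
  p = 20/162 = 0.123457; p^2 = 0.123457^2 = 0.015242
sum(p^2) = 0.029874 + 0.020157 + 0.084171 + 0.073769 + 0.015242 = 0.223213
D = 1 - 0.223213 = 0.776787 ≈ 0.7768

0.7768


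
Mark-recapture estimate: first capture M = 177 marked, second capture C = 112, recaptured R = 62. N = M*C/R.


N = M * C / R = 177 * 112 / 62 = 19824 / 62 = 319.74 ≈ 320

320 individuals


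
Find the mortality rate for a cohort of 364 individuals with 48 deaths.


Mortality rate = 48 / 364 = 0.131868 ≈ 0.1319

0.1319


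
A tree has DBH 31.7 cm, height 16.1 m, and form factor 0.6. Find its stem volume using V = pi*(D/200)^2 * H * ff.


(D/200)^2 = (31.7/200)^2 = 0.1585^2 = 0.02512225
BA = 3.141593 * 0.02512225 = 0.0789239 m^2
V = 0.0789239 * 16.1 * 0.6 = 0.762405 ≈ 0.762 m^3

0.762 m^3


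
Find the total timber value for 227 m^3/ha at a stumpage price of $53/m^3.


Value = 227 * 53 = $12031/ha

$12031/ha


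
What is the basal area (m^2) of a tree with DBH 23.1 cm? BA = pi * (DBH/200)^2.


D/200 = 23.1/200 = 0.1155 m
(D/200)^2 = 0.1155^2 = 0.01334025
BA = 3.141593 * 0.01334025 = 0.0419096 ≈ 0.0419 m^2

0.0419 m^2


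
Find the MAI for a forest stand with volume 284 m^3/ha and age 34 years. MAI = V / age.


MAI = 284 / 34 = 8.3529 ≈ 8.35 m^3/ha/yr

8.35 m^3/ha/yr


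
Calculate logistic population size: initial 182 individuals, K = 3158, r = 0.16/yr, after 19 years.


(K - N0)/N0 = (3158 - 182)/182 = 2976/182 = 16.3516
r*t = 0.16 * 19 = 3.04; exp(-3.04) = 0.0478349
16.3516 * 0.0478349 = 0.782177
1 + 0.782177 = 1.78218
N = 3158 / 1.78218 = 1771.99 ≈ 1772

1772


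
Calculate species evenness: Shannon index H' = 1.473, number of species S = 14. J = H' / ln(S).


ln(14) = 2.63906
J = H' / ln(S) = 1.473 / 2.63906 = 0.558153 ≈ 0.5582

0.5582


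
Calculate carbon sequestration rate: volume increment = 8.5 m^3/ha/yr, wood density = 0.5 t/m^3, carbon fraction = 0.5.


C = 8.5 * 0.5 * 0.5 = 2.125 ≈ 2.13 t C/ha/yr

2.13 t C/ha/yr


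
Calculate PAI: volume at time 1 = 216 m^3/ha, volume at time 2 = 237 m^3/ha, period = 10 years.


PAI = (V2 - V1) / period = (237 - 216) / 10 = 21 / 10 = 2.10 m^3/ha/yr

2.10 m^3/ha/yr


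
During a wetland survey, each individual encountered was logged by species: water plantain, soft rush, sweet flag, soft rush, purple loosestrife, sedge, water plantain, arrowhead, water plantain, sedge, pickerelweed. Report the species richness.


Total individuals logged = 11
Distinct species (count of individuals): water plantain (3), soft rush (2), sweet flag (1), purple loosestrife (1), sedge (2), arrowhead (1), pickerelweed (1)
Species richness = number of distinct species = 7

7


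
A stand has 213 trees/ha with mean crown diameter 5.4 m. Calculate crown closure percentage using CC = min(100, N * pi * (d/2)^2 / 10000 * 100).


(d/2)^2 = (5.4/2)^2 = 2.7^2 = 7.29
Crown area = 3.141593 * 7.29 = 22.9022 m^2
N * area / 10000 * 100 = 213 * 22.9022 / 10000 * 100 = 48.7817
CC = min(100, 48.7817) = 48.7817 ≈ 48.8%

48.8%


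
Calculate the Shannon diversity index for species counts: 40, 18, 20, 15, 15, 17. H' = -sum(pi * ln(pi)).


Total N = 40 + 18 + 20 + 15 + 15 + 17 = 125
Per-species terms:
  p = 40/125 = 0.320000; ln(p) = -1.139434; p*ln(p) = 0.320000 * (-1.139434) = -0.364619
  p = 18/125 = 0.144000; ln(p) = -1.937942; p*ln(p) = 0.144000 * (-1.937942) = -0.279064
  p = 20/125 = 0.160000; ln(p) = -1.832581; p*ln(p) = 0.160000 * (-1.832581) = -0.293213
  p = 15/125 = 0.120000; ln(p) = -2.120264; p*ln(p) = 0.120000 * (-2.120264) = -0.254432
  p = 15/125 = 0.120000; ln(p) = -2.120264; p*ln(p) = 0.120000 * (-2.120264) = -0.254432
  p = 17/125 = 0.136000; ln(p) = -1.995100; p*ln(p) = 0.136000 * (-1.995100) = -0.271334
sum(p*ln(p)) = (-0.364619) + (-0.279064) + (-0.293213) + (-0.254432) + (-0.254432) + (-0.271334) = -1.717094
H' = -(-1.717094) = 1.717094 ≈ 1.7171

1.7171


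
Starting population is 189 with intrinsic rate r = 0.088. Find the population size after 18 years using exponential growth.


r*t = 0.088 * 18 = 1.584
exp(1.584) = 4.87441
N = 189 * 4.87441 = 921.263 ≈ 921

921


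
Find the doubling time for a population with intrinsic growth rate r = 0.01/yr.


td = ln(2) / 0.01 = 0.693147 / 0.01 = 69.3147 ≈ 69.3 years

69.3 years


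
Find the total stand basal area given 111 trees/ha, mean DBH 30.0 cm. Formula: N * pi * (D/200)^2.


(D/200)^2 = (30.0/200)^2 = 0.15^2 = 0.0225
Individual BA = 3.141593 * 0.0225 = 0.0706858 m^2
Stand BA = 111 * 0.0706858 = 7.84612 ≈ 7.85 m^2/ha

7.85 m^2/ha


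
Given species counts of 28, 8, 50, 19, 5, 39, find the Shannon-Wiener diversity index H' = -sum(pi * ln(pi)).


Total N = 28 + 8 + 50 + 19 + 5 + 39 = 149
Per-species terms:
  p = 28/149 = 0.187919; ln(p) = -1.671744; p*ln(p) = 0.187919 * (-1.671744) = -0.314152
  p = 8/149 = 0.053691; ln(p) = -2.924510; p*ln(p) = 0.053691 * (-2.924510) = -0.157020
  p = 50/149 = 0.335570; ln(p) = -1.091925; p*ln(p) = 0.335570 * (-1.091925) = -0.366417
  p = 19/149 = 0.127517; ln(p) = -2.059506; p*ln(p) = 0.127517 * (-2.059506) = -0.262622
  p = 5/149 = 0.033557; ln(p) = -3.394510; p*ln(p) = 0.033557 * (-3.394510) = -0.113910
  p = 39/149 = 0.261745; ln(p) = -1.340385; p*ln(p) = 0.261745 * (-1.340385) = -0.350839
sum(p*ln(p)) = (-0.314152) + (-0.157020) + (-0.366417) + (-0.262622) + (-0.113910) + (-0.350839) = -1.564960
H' = -(-1.564960) = 1.564960 ≈ 1.5650

1.5650


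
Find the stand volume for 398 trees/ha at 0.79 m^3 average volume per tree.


V_stand = 398 * 0.79 = 314.42 ≈ 314.4 m^3/ha

314.4 m^3/ha


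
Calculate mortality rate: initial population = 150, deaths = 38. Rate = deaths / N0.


Mortality rate = 38 / 150 = 0.253333 ≈ 0.2533

0.2533


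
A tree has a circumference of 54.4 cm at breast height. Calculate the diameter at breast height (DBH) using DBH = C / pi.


DBH = C / pi = 54.4 / 3.141593 = 17.3161 ≈ 17.32 cm

17.32 cm


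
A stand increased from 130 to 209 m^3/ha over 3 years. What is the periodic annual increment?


PAI = (V2 - V1) / period = (209 - 130) / 3 = 79 / 3 = 26.3333 ≈ 26.33 m^3/ha/yr

26.33 m^3/ha/yr


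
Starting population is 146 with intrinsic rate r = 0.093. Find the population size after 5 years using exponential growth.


r*t = 0.093 * 5 = 0.465
exp(0.465) = 1.59201
N = 146 * 1.59201 = 232.433 ≈ 232

232


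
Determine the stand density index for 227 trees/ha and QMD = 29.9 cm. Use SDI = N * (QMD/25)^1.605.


QMD/25 = 29.9/25 = 1.196
(1.196)^1.605 = exp(1.605 * ln(1.196)) = exp(1.605 * 0.178983) = exp(0.287268) = 1.33278
SDI = 227 * 1.33278 = 302.541 ≈ 303

303


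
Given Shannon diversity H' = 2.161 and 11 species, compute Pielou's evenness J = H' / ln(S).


ln(11) = 2.39790
J = H' / ln(S) = 2.161 / 2.39790 = 0.901205 ≈ 0.9012

0.9012


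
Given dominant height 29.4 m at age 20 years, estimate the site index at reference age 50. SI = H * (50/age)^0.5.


50/20 = 2.50000
(2.50000)^0.5 = 1.58114
SI = 29.4 * 1.58114 = 46.4855 ≈ 46.5 m

46.5 m


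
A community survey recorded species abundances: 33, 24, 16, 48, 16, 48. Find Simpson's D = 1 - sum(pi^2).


Total N = 33 + 24 + 16 + 48 + 16 + 48 = 185
Per-species terms:
  p = 33/185 = 0.178378; p^2 = 0.178378^2 = 0.031819
  p = 24/185 = 0.129730; p^2 = 0.129730^2 = 0.016830
  p = 16/185 = 0.086486; p^2 = 0.086486^2 = 0.007480
  p = 48/185 = 0.259459; p^2 = 0.259459^2 = 0.067319
  p = 16/185 = 0.086486; p^2 = 0.086486^2 = 0.007480
  p = 48/185 = 0.259459; p^2 = 0.259459^2 = 0.067319
sum(p^2) = 0.031819 + 0.016830 + 0.007480 + 0.067319 + 0.007480 + 0.067319 = 0.198247
D = 1 - 0.198247 = 0.801753 ≈ 0.8018

0.8018


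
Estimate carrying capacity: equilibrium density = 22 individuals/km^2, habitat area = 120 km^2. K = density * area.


K = 22 * 120 = 2640 individuals

2640 individuals


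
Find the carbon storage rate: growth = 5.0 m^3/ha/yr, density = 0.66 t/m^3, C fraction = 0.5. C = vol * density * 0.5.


C = 5.0 * 0.66 * 0.5 = 1.65 t C/ha/yr

1.65 t C/ha/yr


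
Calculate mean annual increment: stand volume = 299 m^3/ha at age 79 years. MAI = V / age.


MAI = 299 / 79 = 3.7848 ≈ 3.78 m^3/ha/yr

3.78 m^3/ha/yr


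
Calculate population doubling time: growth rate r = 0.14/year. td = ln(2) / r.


td = ln(2) / 0.14 = 0.693147 / 0.14 = 4.95105 ≈ 5.0 years

5.0 years


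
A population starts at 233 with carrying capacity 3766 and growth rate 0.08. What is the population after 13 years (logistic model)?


(K - N0)/N0 = (3766 - 233)/233 = 3533/233 = 15.1631
r*t = 0.08 * 13 = 1.04; exp(-1.04) = 0.353455
15.1631 * 0.353455 = 5.35947
1 + 5.35947 = 6.35947
N = 3766 / 6.35947 = 592.188 ≈ 592

592


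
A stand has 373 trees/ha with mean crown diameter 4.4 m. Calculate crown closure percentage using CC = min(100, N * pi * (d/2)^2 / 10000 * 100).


(d/2)^2 = (4.4/2)^2 = 2.2^2 = 4.84
Crown area = 3.141593 * 4.84 = 15.2053 m^2
N * area / 10000 * 100 = 373 * 15.2053 / 10000 * 100 = 56.7158
CC = min(100, 56.7158) = 56.7158 ≈ 56.7%

56.7%


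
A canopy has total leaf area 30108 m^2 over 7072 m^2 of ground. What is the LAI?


LAI = 30108 / 7072 = 4.2574 ≈ 4.26

4.26


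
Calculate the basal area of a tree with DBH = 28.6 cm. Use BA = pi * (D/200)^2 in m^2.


D/200 = 28.6/200 = 0.143 m
(D/200)^2 = 0.143^2 = 0.020449
BA = 3.141593 * 0.020449 = 0.0642424 ≈ 0.0642 m^2

0.0642 m^2


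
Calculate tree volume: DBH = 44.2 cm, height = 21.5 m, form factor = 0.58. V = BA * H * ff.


(D/200)^2 = (44.2/200)^2 = 0.221^2 = 0.048841
BA = 3.141593 * 0.048841 = 0.153439 m^2
V = 0.153439 * 21.5 * 0.58 = 1.91338 ≈ 1.913 m^3

1.913 m^3


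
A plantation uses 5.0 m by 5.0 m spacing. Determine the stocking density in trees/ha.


N = 10000 / 5.0^2 = 10000 / 25 = 400.000 ≈ 400 trees/ha

400 trees/ha


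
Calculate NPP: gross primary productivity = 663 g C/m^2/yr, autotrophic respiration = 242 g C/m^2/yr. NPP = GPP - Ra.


NPP = GPP - Ra = 663 - 242 = 421 g C/m^2/yr

421 g C/m^2/yr


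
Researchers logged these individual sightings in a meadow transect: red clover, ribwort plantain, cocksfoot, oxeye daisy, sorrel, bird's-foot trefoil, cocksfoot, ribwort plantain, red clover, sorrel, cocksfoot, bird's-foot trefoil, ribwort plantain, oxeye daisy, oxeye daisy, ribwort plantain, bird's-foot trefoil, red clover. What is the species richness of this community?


Total individuals logged = 18
Distinct species (count of individuals): red clover (3), ribwort plantain (4), cocksfoot (3), oxeye daisy (3), sorrel (2), bird's-foot trefoil (3)
Species richness = number of distinct species = 6

6


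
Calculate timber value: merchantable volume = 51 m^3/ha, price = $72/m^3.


Value = 51 * 72 = $3672/ha

$3672/ha


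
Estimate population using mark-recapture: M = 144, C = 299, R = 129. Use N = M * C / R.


N = M * C / R = 144 * 299 / 129 = 43056 / 129 = 333.77 ≈ 334

334 individuals


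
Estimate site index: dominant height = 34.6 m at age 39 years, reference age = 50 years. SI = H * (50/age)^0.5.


50/39 = 1.28205
(1.28205)^0.5 = 1.13228
SI = 34.6 * 1.13228 = 39.1769 ≈ 39.2 m

39.2 m


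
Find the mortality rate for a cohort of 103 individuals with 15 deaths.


Mortality rate = 15 / 103 = 0.145631 ≈ 0.1456

0.1456


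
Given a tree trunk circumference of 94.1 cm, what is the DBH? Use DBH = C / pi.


DBH = C / pi = 94.1 / 3.141593 = 29.9530 ≈ 29.95 cm

29.95 cm


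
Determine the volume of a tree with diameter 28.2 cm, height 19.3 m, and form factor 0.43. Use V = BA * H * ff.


(D/200)^2 = (28.2/200)^2 = 0.141^2 = 0.019881
BA = 3.141593 * 0.019881 = 0.0624580 m^2
V = 0.0624580 * 19.3 * 0.43 = 0.518339 ≈ 0.518 m^3

0.518 m^3


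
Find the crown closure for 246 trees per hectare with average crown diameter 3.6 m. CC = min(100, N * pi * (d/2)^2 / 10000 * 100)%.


(d/2)^2 = (3.6/2)^2 = 1.8^2 = 3.24
Crown area = 3.141593 * 3.24 = 10.1788 m^2
N * area / 10000 * 100 = 246 * 10.1788 / 10000 * 100 = 25.0398
CC = min(100, 25.0398) = 25.0398 ≈ 25.0%

25.0%


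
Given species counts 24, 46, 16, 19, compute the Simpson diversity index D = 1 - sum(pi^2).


Total N = 24 + 46 + 16 + 19 = 105
Per-species terms:
  p = 24/105 = 0.228571; p^2 = 0.228571^2 = 0.052245
  p = 46/105 = 0.438095; p^2 = 0.438095^2 = 0.191927
  p = 16/105 = 0.152381; p^2 = 0.152381^2 = 0.023220
  p = 19/105 = 0.180952; p^2 = 0.180952^2 = 0.032744
sum(p^2) = 0.052245 + 0.191927 + 0.023220 + 0.032744 = 0.300136
D = 1 - 0.300136 = 0.699864 ≈ 0.6999

0.6999


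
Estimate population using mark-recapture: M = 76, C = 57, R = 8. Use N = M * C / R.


N = M * C / R = 76 * 57 / 8 = 4332 / 8 = 541.50 ≈ 542

542 individuals


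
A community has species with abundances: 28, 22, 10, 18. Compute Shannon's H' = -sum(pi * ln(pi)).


Total N = 28 + 22 + 10 + 18 = 78
Per-species terms:
  p = 28/78 = 0.358974; ln(p) = -1.024505; p*ln(p) = 0.358974 * (-1.024505) = -0.367771
  p = 22/78 = 0.282051; ln(p) = -1.265667; p*ln(p) = 0.282051 * (-1.265667) = -0.356983
  p = 10/78 = 0.128205; ln(p) = -2.054125; p*ln(p) = 0.128205 * (-2.054125) = -0.263349
  p = 18/78 = 0.230769; ln(p) = -1.466338; p*ln(p) = 0.230769 * (-1.466338) = -0.338385
sum(p*ln(p)) = (-0.367771) + (-0.356983) + (-0.263349) + (-0.338385) = -1.326488
H' = -(-1.326488) = 1.326488 ≈ 1.3265

1.3265


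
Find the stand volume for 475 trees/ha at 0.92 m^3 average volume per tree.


V_stand = 475 * 0.92 = 437.0 m^3/ha

437.0 m^3/ha


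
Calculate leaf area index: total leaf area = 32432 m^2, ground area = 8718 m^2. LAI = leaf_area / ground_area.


LAI = 32432 / 8718 = 3.7201 ≈ 3.72

3.72


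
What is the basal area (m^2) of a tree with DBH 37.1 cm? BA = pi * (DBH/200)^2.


D/200 = 37.1/200 = 0.1855 m
(D/200)^2 = 0.1855^2 = 0.03441025
BA = 3.141593 * 0.03441025 = 0.108103 ≈ 0.1081 m^2

0.1081 m^2


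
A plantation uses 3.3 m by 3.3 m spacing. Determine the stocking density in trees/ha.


N = 10000 / 3.3^2 = 10000 / 10.89 = 918.274 ≈ 918 trees/ha

918 trees/ha


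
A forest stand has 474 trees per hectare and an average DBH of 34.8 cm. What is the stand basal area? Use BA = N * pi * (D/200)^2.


(D/200)^2 = (34.8/200)^2 = 0.174^2 = 0.030276
Individual BA = 3.141593 * 0.030276 = 0.0951149 m^2
Stand BA = 474 * 0.0951149 = 45.0845 ≈ 45.08 m^2/ha

45.08 m^2/ha


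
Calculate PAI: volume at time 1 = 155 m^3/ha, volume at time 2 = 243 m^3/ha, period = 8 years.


PAI = (V2 - V1) / period = (243 - 155) / 8 = 88 / 8 = 11.00 m^3/ha/yr

11.00 m^3/ha/yr


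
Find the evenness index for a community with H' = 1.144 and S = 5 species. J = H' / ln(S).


ln(5) = 1.60944
J = H' / ln(S) = 1.144 / 1.60944 = 0.710806 ≈ 0.7108

0.7108


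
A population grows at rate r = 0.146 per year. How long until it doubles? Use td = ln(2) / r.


td = ln(2) / 0.146 = 0.693147 / 0.146 = 4.74758 ≈ 4.7 years

4.7 years


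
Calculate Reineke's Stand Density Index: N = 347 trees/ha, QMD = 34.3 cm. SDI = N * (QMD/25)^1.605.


QMD/25 = 34.3/25 = 1.372
(1.372)^1.605 = exp(1.605 * ln(1.372)) = exp(1.605 * 0.316270) = exp(0.507613) = 1.66132
SDI = 347 * 1.66132 = 576.478 ≈ 576

576


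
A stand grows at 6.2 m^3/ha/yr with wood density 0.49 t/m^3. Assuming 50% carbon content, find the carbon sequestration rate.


C = 6.2 * 0.49 * 0.5 = 1.519 ≈ 1.52 t C/ha/yr

1.52 t C/ha/yr


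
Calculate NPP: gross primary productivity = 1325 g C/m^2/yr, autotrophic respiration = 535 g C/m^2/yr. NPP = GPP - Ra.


NPP = GPP - Ra = 1325 - 535 = 790 g C/m^2/yr

790 g C/m^2/yr


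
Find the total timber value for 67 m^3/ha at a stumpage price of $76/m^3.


Value = 67 * 76 = $5092/ha

$5092/ha


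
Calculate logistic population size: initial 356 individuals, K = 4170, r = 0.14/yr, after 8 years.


(K - N0)/N0 = (4170 - 356)/356 = 3814/356 = 10.7135
r*t = 0.14 * 8 = 1.12; exp(-1.12) = 0.326280
10.7135 * 0.326280 = 3.49560
1 + 3.49560 = 4.49560
N = 4170 / 4.49560 = 927.574 ≈ 928

928


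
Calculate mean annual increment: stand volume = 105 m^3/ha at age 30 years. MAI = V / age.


MAI = 105 / 30 = 3.50 m^3/ha/yr

3.50 m^3/ha/yr


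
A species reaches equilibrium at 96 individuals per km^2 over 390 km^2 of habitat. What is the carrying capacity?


K = 96 * 390 = 37440 individuals

37440 individuals


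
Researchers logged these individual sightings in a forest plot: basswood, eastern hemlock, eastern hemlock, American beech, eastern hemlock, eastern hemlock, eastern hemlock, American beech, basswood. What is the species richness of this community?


Total individuals logged = 9
Distinct species (count of individuals): basswood (2), eastern hemlock (5), American beech (2)
Species richness = number of distinct species = 3

3


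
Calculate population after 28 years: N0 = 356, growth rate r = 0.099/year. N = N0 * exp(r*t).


r*t = 0.099 * 28 = 2.772
exp(2.772) = 15.9906
N = 356 * 15.9906 = 5692.65 ≈ 5693

5693


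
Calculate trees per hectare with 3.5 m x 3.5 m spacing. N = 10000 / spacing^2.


N = 10000 / 3.5^2 = 10000 / 12.25 = 816.327 ≈ 816 trees/ha

816 trees/ha


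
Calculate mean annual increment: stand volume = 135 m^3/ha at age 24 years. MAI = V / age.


MAI = 135 / 24 = 5.6250 ≈ 5.63 m^3/ha/yr

5.63 m^3/ha/yr


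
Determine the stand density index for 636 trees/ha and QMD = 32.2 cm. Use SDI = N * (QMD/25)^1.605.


QMD/25 = 32.2/25 = 1.288
(1.288)^1.605 = exp(1.605 * ln(1.288)) = exp(1.605 * 0.253091) = exp(0.406211) = 1.50112
SDI = 636 * 1.50112 = 954.712 ≈ 955

955


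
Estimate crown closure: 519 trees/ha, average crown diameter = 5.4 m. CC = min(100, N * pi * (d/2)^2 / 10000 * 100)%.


(d/2)^2 = (5.4/2)^2 = 2.7^2 = 7.29
Crown area = 3.141593 * 7.29 = 22.9022 m^2
N * area / 10000 * 100 = 519 * 22.9022 / 10000 * 100 = 118.862
CC = min(100, 118.862) = 100%

100%


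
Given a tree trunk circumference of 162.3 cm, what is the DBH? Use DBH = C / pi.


DBH = C / pi = 162.3 / 3.141593 = 51.6617 ≈ 51.66 cm

51.66 cm


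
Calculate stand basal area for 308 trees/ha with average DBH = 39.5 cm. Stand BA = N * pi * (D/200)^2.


(D/200)^2 = (39.5/200)^2 = 0.1975^2 = 0.03900625
Individual BA = 3.141593 * 0.03900625 = 0.122542 m^2
Stand BA = 308 * 0.122542 = 37.7429 ≈ 37.74 m^2/ha

37.74 m^2/ha


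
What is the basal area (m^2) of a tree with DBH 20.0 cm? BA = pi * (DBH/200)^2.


D/200 = 20.0/200 = 0.1 m
(D/200)^2 = 0.1^2 = 0.01
BA = 3.141593 * 0.01 = 0.0314159 ≈ 0.0314 m^2

0.0314 m^2


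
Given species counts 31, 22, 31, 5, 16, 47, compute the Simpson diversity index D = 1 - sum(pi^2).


Total N = 31 + 22 + 31 + 5 + 16 + 47 = 152
Per-species terms:
  p = 31/152 = 0.203947; p^2 = 0.203947^2 = 0.041594
  p = 22/152 = 0.144737; p^2 = 0.144737^2 = 0.020949
  p = 31/152 = 0.203947; p^2 = 0.203947^2 = 0.041594
  p = 5/152 = 0.032895; p^2 = 0.032895^2 = 0.001082
  p = 16/152 = 0.105263; p^2 = 0.105263^2 = 0.011080
  p = 47/152 = 0.309211; p^2 = 0.309211^2 = 0.095611
sum(p^2) = 0.041594 + 0.020949 + 0.041594 + 0.001082 + 0.011080 + 0.095611 = 0.211910
D = 1 - 0.211910 = 0.788090 ≈ 0.7881

0.7881


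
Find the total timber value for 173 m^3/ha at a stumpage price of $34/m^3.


Value = 173 * 34 = $5882/ha

$5882/ha


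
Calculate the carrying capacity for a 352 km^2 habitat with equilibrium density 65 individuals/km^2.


K = 65 * 352 = 22880 individuals

22880 individuals


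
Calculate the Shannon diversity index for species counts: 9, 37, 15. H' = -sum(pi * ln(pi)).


Total N = 9 + 37 + 15 = 61
Per-species terms:
  p = 9/61 = 0.147541; ln(p) = -1.913649; p*ln(p) = 0.147541 * (-1.913649) = -0.282342
  p = 37/61 = 0.606557; ln(p) = -0.499957; p*ln(p) = 0.606557 * (-0.499957) = -0.303252
  p = 15/61 = 0.245902; ln(p) = -1.402822; p*ln(p) = 0.245902 * (-1.402822) = -0.344957
sum(p*ln(p)) = (-0.282342) + (-0.303252) + (-0.344957) = -0.930551
H' = -(-0.930551) = 0.930551 ≈ 0.9306

0.9306


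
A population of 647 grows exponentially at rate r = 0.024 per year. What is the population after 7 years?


r*t = 0.024 * 7 = 0.168
exp(0.168) = 1.18294
N = 647 * 1.18294 = 765.362 ≈ 765

765


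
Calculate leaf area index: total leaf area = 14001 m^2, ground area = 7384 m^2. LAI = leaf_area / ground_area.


LAI = 14001 / 7384 = 1.8961 ≈ 1.90

1.90


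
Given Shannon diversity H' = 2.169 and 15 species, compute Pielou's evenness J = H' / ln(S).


ln(15) = 2.70805
J = H' / ln(S) = 2.169 / 2.70805 = 0.800945 ≈ 0.8009

0.8009


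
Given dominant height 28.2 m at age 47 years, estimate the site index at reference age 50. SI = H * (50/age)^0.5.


50/47 = 1.06383
(1.06383)^0.5 = 1.03142
SI = 28.2 * 1.03142 = 29.0860 ≈ 29.1 m

29.1 m


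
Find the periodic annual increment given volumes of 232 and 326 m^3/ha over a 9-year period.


PAI = (V2 - V1) / period = (326 - 232) / 9 = 94 / 9 = 10.4444 ≈ 10.44 m^3/ha/yr

10.44 m^3/ha/yr


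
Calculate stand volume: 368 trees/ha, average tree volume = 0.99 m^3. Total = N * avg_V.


V_stand = 368 * 0.99 = 364.32 ≈ 364.3 m^3/ha

364.3 m^3/ha


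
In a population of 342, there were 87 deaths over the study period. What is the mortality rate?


Mortality rate = 87 / 342 = 0.254386 ≈ 0.2544

0.2544


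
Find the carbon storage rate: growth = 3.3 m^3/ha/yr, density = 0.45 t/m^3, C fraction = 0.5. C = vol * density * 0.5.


C = 3.3 * 0.45 * 0.5 = 0.7425 ≈ 0.74 t C/ha/yr

0.74 t C/ha/yr


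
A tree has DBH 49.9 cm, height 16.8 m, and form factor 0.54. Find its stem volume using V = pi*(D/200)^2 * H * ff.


(D/200)^2 = (49.9/200)^2 = 0.2495^2 = 0.06225025
BA = 3.141593 * 0.06225025 = 0.195565 m^2
V = 0.195565 * 16.8 * 0.54 = 1.77417 ≈ 1.774 m^3

1.774 m^3


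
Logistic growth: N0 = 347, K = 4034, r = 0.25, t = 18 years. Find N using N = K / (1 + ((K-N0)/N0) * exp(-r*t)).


(K - N0)/N0 = (4034 - 347)/347 = 3687/347 = 10.6254
r*t = 0.25 * 18 = 4.5; exp(-4.5) = 0.0111090
10.6254 * 0.0111090 = 0.118038
1 + 0.118038 = 1.11804
N = 4034 / 1.11804 = 3608.10 ≈ 3608

3608


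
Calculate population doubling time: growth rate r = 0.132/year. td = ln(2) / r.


td = ln(2) / 0.132 = 0.693147 / 0.132 = 5.25111 ≈ 5.3 years

5.3 years


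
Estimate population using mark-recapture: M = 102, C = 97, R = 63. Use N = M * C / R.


N = M * C / R = 102 * 97 / 63 = 9894 / 63 = 157.05 ≈ 157

157 individuals


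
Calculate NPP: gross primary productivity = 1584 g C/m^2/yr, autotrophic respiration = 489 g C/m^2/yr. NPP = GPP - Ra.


NPP = GPP - Ra = 1584 - 489 = 1095 g C/m^2/yr

1095 g C/m^2/yr


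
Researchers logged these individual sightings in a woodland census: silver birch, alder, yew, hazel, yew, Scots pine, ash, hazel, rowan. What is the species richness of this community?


Total individuals logged = 9
Distinct species (count of individuals): silver birch (1), alder (1), yew (2), hazel (2), Scots pine (1), ash (1), rowan (1)
Species richness = number of distinct species = 7

7


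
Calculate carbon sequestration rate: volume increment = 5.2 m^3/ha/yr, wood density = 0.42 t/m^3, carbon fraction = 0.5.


C = 5.2 * 0.42 * 0.5 = 1.092 ≈ 1.09 t C/ha/yr

1.09 t C/ha/yr


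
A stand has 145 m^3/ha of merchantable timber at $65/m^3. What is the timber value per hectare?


Value = 145 * 65 = $9425/ha

$9425/ha


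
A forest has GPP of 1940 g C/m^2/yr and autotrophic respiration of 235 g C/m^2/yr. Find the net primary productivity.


NPP = GPP - Ra = 1940 - 235 = 1705 g C/m^2/yr

1705 g C/m^2/yr


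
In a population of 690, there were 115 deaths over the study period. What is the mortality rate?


Mortality rate = 115 / 690 = 0.166667 ≈ 0.1667

0.1667


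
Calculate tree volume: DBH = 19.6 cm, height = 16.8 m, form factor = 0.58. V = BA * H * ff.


(D/200)^2 = (19.6/200)^2 = 0.098^2 = 0.009604
BA = 3.141593 * 0.009604 = 0.0301719 m^2
V = 0.0301719 * 16.8 * 0.58 = 0.293995 ≈ 0.294 m^3

0.294 m^3


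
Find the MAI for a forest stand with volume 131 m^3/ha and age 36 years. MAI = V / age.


MAI = 131 / 36 = 3.6389 ≈ 3.64 m^3/ha/yr

3.64 m^3/ha/yr


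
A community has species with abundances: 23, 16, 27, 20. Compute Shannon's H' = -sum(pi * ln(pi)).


Total N = 23 + 16 + 27 + 20 = 86
Per-species terms:
  p = 23/86 = 0.267442; ln(p) = -1.318853; p*ln(p) = 0.267442 * (-1.318853) = -0.352717
  p = 16/86 = 0.186047; ln(p) = -1.681756; p*ln(p) = 0.186047 * (-1.681756) = -0.312886
  p = 27/86 = 0.313953; ln(p) = -1.158512; p*ln(p) = 0.313953 * (-1.158512) = -0.363718
  p = 20/86 = 0.232558; ln(p) = -1.458616; p*ln(p) = 0.232558 * (-1.458616) = -0.339213
sum(p*ln(p)) = (-0.352717) + (-0.312886) + (-0.363718) + (-0.339213) = -1.368534
H' = -(-1.368534) = 1.368534 ≈ 1.3685

1.3685


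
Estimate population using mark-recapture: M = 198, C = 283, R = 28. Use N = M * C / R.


N = M * C / R = 198 * 283 / 28 = 56034 / 28 = 2001.21 ≈ 2001

2001 individuals


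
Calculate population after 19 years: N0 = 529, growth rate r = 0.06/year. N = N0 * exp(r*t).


r*t = 0.06 * 19 = 1.14
exp(1.14) = 3.12677
N = 529 * 3.12677 = 1654.06 ≈ 1654

1654


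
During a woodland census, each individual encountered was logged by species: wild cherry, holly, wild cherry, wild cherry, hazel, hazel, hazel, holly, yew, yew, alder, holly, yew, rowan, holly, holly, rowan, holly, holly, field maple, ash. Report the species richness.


Total individuals logged = 21
Distinct species (count of individuals): wild cherry (3), holly (7), hazel (3), yew (3), alder (1), rowan (2), field maple (1), ash (1)
Species richness = number of distinct species = 8

8


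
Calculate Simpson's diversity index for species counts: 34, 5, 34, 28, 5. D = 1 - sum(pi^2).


Total N = 34 + 5 + 34 + 28 + 5 = 106
Per-species terms:
  p = 34/106 = 0.320755; p^2 = 0.320755^2 = 0.102884
  p = 5/106 = 0.047170; p^2 = 0.047170^2 = 0.002225
  p = 34/106 = 0.320755; p^2 = 0.320755^2 = 0.102884
  p = 28/106 = 0.264151; p^2 = 0.264151^2 = 0.069776
  p = 5/106 = 0.047170; p^2 = 0.047170^2 = 0.002225
sum(p^2) = 0.102884 + 0.002225 + 0.102884 + 0.069776 + 0.002225 = 0.279994
D = 1 - 0.279994 = 0.720006 ≈ 0.7200

0.7200


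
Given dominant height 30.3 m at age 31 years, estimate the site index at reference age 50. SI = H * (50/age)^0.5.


50/31 = 1.61290
(1.61290)^0.5 = 1.27000
SI = 30.3 * 1.27000 = 38.4810 ≈ 38.5 m

38.5 m


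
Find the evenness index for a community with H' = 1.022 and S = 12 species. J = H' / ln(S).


ln(12) = 2.48491
J = H' / ln(S) = 1.022 / 2.48491 = 0.411283 ≈ 0.4113

0.4113


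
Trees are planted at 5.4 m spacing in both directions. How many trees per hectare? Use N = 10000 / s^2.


N = 10000 / 5.4^2 = 10000 / 29.16 = 342.936 ≈ 343 trees/ha

343 trees/ha


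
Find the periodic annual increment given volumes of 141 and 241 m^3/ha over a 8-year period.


PAI = (V2 - V1) / period = (241 - 141) / 8 = 100 / 8 = 12.50 m^3/ha/yr

12.50 m^3/ha/yr


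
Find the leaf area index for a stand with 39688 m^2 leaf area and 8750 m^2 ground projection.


LAI = 39688 / 8750 = 4.5358 ≈ 4.54

4.54


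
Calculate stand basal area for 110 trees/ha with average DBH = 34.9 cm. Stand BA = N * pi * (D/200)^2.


(D/200)^2 = (34.9/200)^2 = 0.1745^2 = 0.03045025
Individual BA = 3.141593 * 0.03045025 = 0.0956623 m^2
Stand BA = 110 * 0.0956623 = 10.5229 ≈ 10.52 m^2/ha

10.52 m^2/ha


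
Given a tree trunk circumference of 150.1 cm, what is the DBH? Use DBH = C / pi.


DBH = C / pi = 150.1 / 3.141593 = 47.7783 ≈ 47.78 cm

47.78 cm


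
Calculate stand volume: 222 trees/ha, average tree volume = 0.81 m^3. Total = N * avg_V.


V_stand = 222 * 0.81 = 179.82 ≈ 179.8 m^3/ha

179.8 m^3/ha


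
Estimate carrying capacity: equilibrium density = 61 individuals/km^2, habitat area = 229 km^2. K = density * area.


K = 61 * 229 = 13969 individuals

13969 individuals


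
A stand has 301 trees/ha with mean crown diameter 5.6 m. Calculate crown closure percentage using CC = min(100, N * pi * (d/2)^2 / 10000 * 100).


(d/2)^2 = (5.6/2)^2 = 2.8^2 = 7.84
Crown area = 3.141593 * 7.84 = 24.6301 m^2
N * area / 10000 * 100 = 301 * 24.6301 / 10000 * 100 = 74.1366
CC = min(100, 74.1366) = 74.1366 ≈ 74.1%

74.1%


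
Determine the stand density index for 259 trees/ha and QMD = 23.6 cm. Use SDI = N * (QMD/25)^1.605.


QMD/25 = 23.6/25 = 0.944
(0.944)^1.605 = exp(1.605 * ln(0.944)) = exp(1.605 * (-0.0576291)) = exp(-0.0924947) = 0.911654
SDI = 259 * 0.911654 = 236.118 ≈ 236

236


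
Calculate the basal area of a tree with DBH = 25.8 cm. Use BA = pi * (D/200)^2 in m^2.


D/200 = 25.8/200 = 0.129 m
(D/200)^2 = 0.129^2 = 0.016641
BA = 3.141593 * 0.016641 = 0.0522792 ≈ 0.0523 m^2

0.0523 m^2


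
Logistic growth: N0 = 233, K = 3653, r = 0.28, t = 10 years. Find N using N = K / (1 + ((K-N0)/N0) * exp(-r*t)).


(K - N0)/N0 = (3653 - 233)/233 = 3420/233 = 14.6781
r*t = 0.28 * 10 = 2.8; exp(-2.8) = 0.0608101
14.6781 * 0.0608101 = 0.892577
1 + 0.892577 = 1.89258
N = 3653 / 1.89258 = 1930.17 ≈ 1930

1930


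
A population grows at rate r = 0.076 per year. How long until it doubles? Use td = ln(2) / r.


td = ln(2) / 0.076 = 0.693147 / 0.076 = 9.12036 ≈ 9.1 years

9.1 years


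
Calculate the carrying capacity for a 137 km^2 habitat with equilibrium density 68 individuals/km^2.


K = 68 * 137 = 9316 individuals

9316 individuals


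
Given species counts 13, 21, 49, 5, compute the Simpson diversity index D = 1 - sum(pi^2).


Total N = 13 + 21 + 49 + 5 = 88
Per-species terms:
  p = 13/88 = 0.147727; p^2 = 0.147727^2 = 0.021823
  p = 21/88 = 0.238636; p^2 = 0.238636^2 = 0.056947
  p = 49/88 = 0.556818; p^2 = 0.556818^2 = 0.310046
  p = 5/88 = 0.056818; p^2 = 0.056818^2 = 0.003228
sum(p^2) = 0.021823 + 0.056947 + 0.310046 + 0.003228 = 0.392044
D = 1 - 0.392044 = 0.607956 ≈ 0.6080

0.6080


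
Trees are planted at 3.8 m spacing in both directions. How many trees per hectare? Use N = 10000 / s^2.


N = 10000 / 3.8^2 = 10000 / 14.44 = 692.521 ≈ 693 trees/ha

693 trees/ha


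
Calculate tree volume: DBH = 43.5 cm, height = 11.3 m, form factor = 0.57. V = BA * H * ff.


(D/200)^2 = (43.5/200)^2 = 0.2175^2 = 0.04730625
BA = 3.141593 * 0.04730625 = 0.148617 m^2
V = 0.148617 * 11.3 * 0.57 = 0.957242 ≈ 0.957 m^3

0.957 m^3
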